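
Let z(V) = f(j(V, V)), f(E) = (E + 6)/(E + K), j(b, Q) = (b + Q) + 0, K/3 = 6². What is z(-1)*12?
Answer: 24/53 ≈ 0.45283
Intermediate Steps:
K = 108 (K = 3*6² = 3*36 = 108)
j(b, Q) = Q + b (j(b, Q) = (Q + b) + 0 = Q + b)
f(E) = (6 + E)/(108 + E) (f(E) = (E + 6)/(E + 108) = (6 + E)/(108 + E))
z(V) = (6 + 2*V)/(108 + 2*V) (z(V) = (6 + (V + V))/(108 + (V + V)) = (6 + 2*V)/(108 + 2*V))
z(-1)*12 = ((3 - 1)/(54 - 1))*12 = (2/53)*12 = 24/53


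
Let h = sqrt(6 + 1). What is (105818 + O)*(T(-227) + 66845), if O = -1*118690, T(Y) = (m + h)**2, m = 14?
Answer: -863041856 - 360416*sqrt(7) ≈ -8.6400e+8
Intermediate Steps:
h = sqrt(7) ≈ 2.6458
T(Y) = (14 + sqrt(7))**2
O = -118690
(105818 + O)*(T(-227) + 66845) = (105818 - 118690)*((14 + sqrt(7))**2 + 66845) = -12872*(66845 + (14 + sqrt(7))**2) = -860428840 - 12872*(14 + sqrt(7))**2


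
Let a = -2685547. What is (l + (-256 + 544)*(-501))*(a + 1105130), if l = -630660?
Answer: 1224740993316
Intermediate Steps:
(l + (-256 + 544)*(-501))*(a + 1105130) = (-630660 + (-256 + 544)*(-501))*(-2685547 + 1105130) = (-630660 + 288*(-501))*(-1580417) = (-630660 - 144288)*(-1580417) = -774948*(-1580417) = 1224740993316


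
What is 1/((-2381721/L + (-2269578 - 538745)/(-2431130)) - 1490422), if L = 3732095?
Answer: -1814641623470/2704580859604433949 ≈ -6.7095e-7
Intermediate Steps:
1/((-2381721/L + (-2269578 - 538745)/(-2431130)) - 1490422) = 1/((-2381721/3732095 + (-2269578 - 538745)/(-2431130)) - 1490422) = 1/((-2381721*1/3732095 - 2808323*(-1/2431130)) - 1490422) = 1/((-2381721/3732095 + 2808323/2431130) - 1490422) = 1/(938130970391/1814641623470 - 1490422) = 1/(-2704580859604433949/1814641623470) = -1814641623470/2704580859604433949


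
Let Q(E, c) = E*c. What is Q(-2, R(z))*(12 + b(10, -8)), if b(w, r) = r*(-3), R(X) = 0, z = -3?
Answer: 0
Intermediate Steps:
b(w, r) = -3*r
Q(-2, R(z))*(12 + b(10, -8)) = (-2*0)*(12 - 3*(-8)) = 0*(12 + 24) = 0*36 = 0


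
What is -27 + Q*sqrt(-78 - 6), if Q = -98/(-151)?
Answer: -27 + 196*I*sqrt(21)/151 ≈ -27.0 + 5.9482*I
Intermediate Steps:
Q = 98/151 (Q = -98*(-1/151) = 98/151 ≈ 0.64901)
-27 + Q*sqrt(-78 - 6) = -27 + 98*sqrt(-78 - 6)/151 = -27 + 98*sqrt(-84)/151 = -27 + 98*(2*I*sqrt(21))/151 = -27 + 196*I*sqrt(21)/151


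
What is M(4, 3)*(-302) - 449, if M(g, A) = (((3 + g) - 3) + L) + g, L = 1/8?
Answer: -11611/4 ≈ -2902.8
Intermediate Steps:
L = 1/8 ≈ 0.12500
M(g, A) = 1/8 + 2*g (M(g, A) = (((3 + g) - 3) + 1/8) + g = (g + 1/8) + g = (1/8 + g) + g = 1/8 + 2*g)
M(4, 3)*(-302) - 449 = (1/8 + 2*4)*(-302) - 449 = (1/8 + 8)*(-302) - 449 = (65/8)*(-302) - 449 = -9815/4 - 449 = -11611/4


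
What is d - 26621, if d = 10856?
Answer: -15765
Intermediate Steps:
d - 26621 = 10856 - 26621 = -15765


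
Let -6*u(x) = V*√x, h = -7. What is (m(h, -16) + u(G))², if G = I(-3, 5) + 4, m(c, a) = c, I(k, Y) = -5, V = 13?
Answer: 1595/36 + 91*I/3 ≈ 44.306 + 30.333*I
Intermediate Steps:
G = -1 (G = -5 + 4 = -1)
u(x) = -13*√x/6
(m(h, -16) + u(G))² = (-7 - 13*I/6)²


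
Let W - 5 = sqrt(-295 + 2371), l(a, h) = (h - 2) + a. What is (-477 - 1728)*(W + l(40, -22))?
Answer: -46305 - 4410*sqrt(519) ≈ -1.4677e+5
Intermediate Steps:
l(a, h) = -2 + a + h (l(a, h) = (-2 + h) + a = -2 + a + h)
W = 5 + 2*sqrt(519) (W = 5 + sqrt(-295 + 2371) = 5 + sqrt(2076) = 5 + 2*sqrt(519) ≈ 50.563)
(-477 - 1728)*(W + l(40, -22)) = (-477 - 1728)*((5 + 2*sqrt(519)) + (-2 + 40 - 22)) = -2205*((5 + 2*sqrt(519)) + 16) = -2205*(21 + 2*sqrt(519)) = -46305 - 4410*sqrt(519)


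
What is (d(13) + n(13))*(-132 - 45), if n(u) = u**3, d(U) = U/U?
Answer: -389046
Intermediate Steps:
d(U) = 1
(d(13) + n(13))*(-132 - 45) = (1 + 13**3)*(-132 - 45) = (1 + 2197)*(-177) = 2198*(-177) = -389046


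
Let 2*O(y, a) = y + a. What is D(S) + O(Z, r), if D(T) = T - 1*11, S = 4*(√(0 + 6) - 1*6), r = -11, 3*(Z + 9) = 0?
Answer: -45 + 4*√6 ≈ -35.202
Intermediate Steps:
Z = -9 (Z = -9 + (⅓)*0 = -9 + 0 = -9)
S = -24 + 4*√6 (S = 4*(√6 - 6) = 4*(-6 + √6) = -24 + 4*√6 ≈ -14.202)
D(T) = -11 + T (D(T) = T - 11 = -11 + T)
O(y, a) = a/2 + y/2 (O(y, a) = (y + a)/2 = (a + y)/2 = a/2 + y/2)
D(S) + O(Z, r) = (-11 + (-24 + 4*√6)) + ((½)*(-11) + (½)*(-9)) = (-35 + 4*√6) + (-11/2 - 9/2) = (-35 + 4*√6) - 10 = -45 + 4*√6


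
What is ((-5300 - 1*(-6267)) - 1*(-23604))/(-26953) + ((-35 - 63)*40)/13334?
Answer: -216642737/179695651 ≈ -1.2056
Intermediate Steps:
((-5300 - 1*(-6267)) - 1*(-23604))/(-26953) + ((-35 - 63)*40)/13334 = ((-5300 + 6267) + 23604)*(-1/26953) - 98*40*(1/13334) = (967 + 23604)*(-1/26953) - 3920*1/13334 = 24571*(-1/26953) - 1960/6667 = -24571/26953 - 1960/6667 = -216642737/179695651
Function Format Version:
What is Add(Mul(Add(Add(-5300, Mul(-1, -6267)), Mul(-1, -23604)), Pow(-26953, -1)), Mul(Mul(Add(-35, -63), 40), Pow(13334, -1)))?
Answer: Rational(-216642737, 179695651) ≈ -1.2056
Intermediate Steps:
Add(Mul(Add(Add(-5300, Mul(-1, -6267)), Mul(-1, -23604)), Pow(-26953, -1)), Mul(Mul(Add(-35, -63), 40), Pow(13334, -1))) = Add(Mul(Add(Add(-5300, 6267), 23604), Rational(-1, 26953)), Mul(Mul(-98, 40), Rational(1, 13334))) = Add(Mul(Add(967, 23604), Rational(-1, 26953)), Mul(-3920, Rational(1, 13334))) = Add(Mul(24571, Rational(-1, 26953)), Rational(-1960, 6667)) = Add(Rational(-24571, 26953), Rational(-1960, 6667)) = Rational(-216642737, 179695651)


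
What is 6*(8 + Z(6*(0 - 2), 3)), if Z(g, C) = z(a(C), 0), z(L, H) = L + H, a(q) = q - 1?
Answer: 60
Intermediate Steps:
a(q) = -1 + q
z(L, H) = H + L
Z(g, C) = -1 + C (Z(g, C) = 0 + (-1 + C) = -1 + C)
6*(8 + Z(6*(0 - 2), 3)) = 6*(8 + (-1 + 3)) = 6*(8 + 2) = 6*10 = 60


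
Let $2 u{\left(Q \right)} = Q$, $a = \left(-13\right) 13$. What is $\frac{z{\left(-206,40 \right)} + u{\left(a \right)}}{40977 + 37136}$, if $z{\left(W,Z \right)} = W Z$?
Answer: $- \frac{16649}{156226} \approx -0.10657$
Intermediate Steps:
$a = -169$
$u{\left(Q \right)} = \frac{Q}{2}$
$\frac{z{\left(-206,40 \right)} + u{\left(a \right)}}{40977 + 37136} = \frac{\left(-206\right) 40 + \frac{1}{2} \left(-169\right)}{40977 + 37136} = \frac{-8240 - \frac{169}{2}}{78113} = \left(- \frac{16649}{2}\right) \frac{1}{78113} = - \frac{16649}{156226}$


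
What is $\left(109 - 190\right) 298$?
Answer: $-24138$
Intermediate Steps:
$\left(109 - 190\right) 298 = \left(-81\right) 298 = -24138$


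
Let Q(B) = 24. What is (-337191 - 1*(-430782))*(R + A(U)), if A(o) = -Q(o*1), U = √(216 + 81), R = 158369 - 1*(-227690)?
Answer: 36129401685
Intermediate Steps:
R = 386059 (R = 158369 + 227690 = 386059)
U = 3*√33 (U = √297 = 3*√33 ≈ 17.234)
A(o) = -24 (A(o) = -1*24 = -24)
(-337191 - 1*(-430782))*(R + A(U)) = (-337191 - 1*(-430782))*(386059 - 24) = (-337191 + 430782)*386035 = 93591*386035 = 36129401685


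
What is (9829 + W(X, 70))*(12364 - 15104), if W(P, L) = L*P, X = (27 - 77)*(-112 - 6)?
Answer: -1158551460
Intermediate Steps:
X = 5900 (X = -50*(-118) = 5900)
(9829 + W(X, 70))*(12364 - 15104) = (9829 + 70*5900)*(12364 - 15104) = (9829 + 413000)*(-2740) = 422829*(-2740) = -1158551460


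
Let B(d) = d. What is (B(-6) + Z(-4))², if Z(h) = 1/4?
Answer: 529/16 ≈ 33.063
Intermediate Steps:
Z(h) = ¼
(B(-6) + Z(-4))² = (-6 + ¼)² = (-23/4)² = 529/16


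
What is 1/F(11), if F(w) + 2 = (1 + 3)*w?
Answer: 1/42 ≈ 0.023810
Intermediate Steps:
F(w) = -2 + 4*w (F(w) = -2 + (1 + 3)*w = -2 + 4*w)
1/F(11) = 1/(-2 + 4*11) = 1/(-2 + 44) = 1/42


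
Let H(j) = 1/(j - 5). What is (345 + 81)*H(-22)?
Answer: -142/9 ≈ -15.778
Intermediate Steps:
H(j) = 1/(-5 + j)
(345 + 81)*H(-22) = (345 + 81)/(-5 - 22) = 426/(-27) = 426*(-1/27) = -142/9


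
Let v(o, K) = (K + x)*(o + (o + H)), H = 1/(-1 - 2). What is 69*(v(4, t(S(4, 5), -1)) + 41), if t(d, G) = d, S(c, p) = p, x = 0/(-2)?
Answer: 5474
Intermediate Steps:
x = 0 (x = 0*(-1/2) = 0)
H = -1/3 (H = 1/(-3) = -1/3 ≈ -0.33333)
v(o, K) = K*(-1/3 + 2*o) (v(o, K) = (K + 0)*(o + (o - 1/3)) = K*(o + (-1/3 + o)) = K*(-1/3 + 2*o))
69*(v(4, t(S(4, 5), -1)) + 41) = 69*((1/3)*5*(-1 + 6*4) + 41) = 69*((1/3)*5*(-1 + 24) + 41) = 69*((1/3)*5*23 + 41) = 69*(115/3 + 41) = 69*(238/3) = 5474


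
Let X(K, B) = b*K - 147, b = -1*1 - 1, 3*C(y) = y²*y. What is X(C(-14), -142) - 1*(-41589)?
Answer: 129814/3 ≈ 43271.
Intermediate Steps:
C(y) = y³/3 (C(y) = (y²*y)/3 = y³/3)
b = -2 (b = -1 - 1 = -2)
X(K, B) = -147 - 2*K (X(K, B) = -2*K - 147 = -147 - 2*K)
X(C(-14), -142) - 1*(-41589) = (-147 - 2*(-14)³/3) - 1*(-41589) = (-147 - 2*(-2744)/3) + 41589 = (-147 - 2*(-2744/3)) + 41589 = (-147 + 5488/3) + 41589 = 5047/3 + 41589 = 129814/3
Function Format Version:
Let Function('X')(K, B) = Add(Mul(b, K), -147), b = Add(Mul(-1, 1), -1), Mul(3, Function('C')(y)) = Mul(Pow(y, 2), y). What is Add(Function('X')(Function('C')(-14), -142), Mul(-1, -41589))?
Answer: Rational(129814, 3) ≈ 43271.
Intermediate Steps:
Function('C')(y) = Mul(Rational(1, 3), Pow(y, 3)) (Function('C')(y) = Mul(Rational(1, 3), Mul(Pow(y, 2), y)) = Mul(Rational(1, 3), Pow(y, 3)))
b = -2 (b = Add(-1, -1) = -2)
Function('X')(K, B) = Add(-147, Mul(-2, K)) (Function('X')(K, B) = Add(Mul(-2, K), -147) = Add(-147, Mul(-2, K)))
Add(Function('X')(Function('C')(-14), -142), Mul(-1, -41589)) = Add(Add(-147, Mul(-2, Mul(Rational(1, 3), Pow(-14, 3)))), Mul(-1, -41589)) = Add(Add(-147, Mul(-2, Mul(Rational(1, 3), -2744))), 41589) = Add(Add(-147, Mul(-2, Rational(-2744, 3))), 41589) = Add(Add(-147, Rational(5488, 3)), 41589) = Add(Rational(5047, 3), 41589) = Rational(129814, 3)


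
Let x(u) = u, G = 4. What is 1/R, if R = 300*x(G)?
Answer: 1/1200 ≈ 0.00083333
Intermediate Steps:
R = 1200 (R = 300*4 = 1200)
1/R = 1/1200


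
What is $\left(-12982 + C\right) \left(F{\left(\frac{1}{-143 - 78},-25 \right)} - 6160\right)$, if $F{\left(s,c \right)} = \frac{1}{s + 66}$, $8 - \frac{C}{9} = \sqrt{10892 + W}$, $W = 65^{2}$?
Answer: $\frac{231975604578}{2917} + \frac{808590411 \sqrt{15117}}{14585} \approx 8.6342 \cdot 10^{7}$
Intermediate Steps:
$W = 4225$
$C = 72 - 9 \sqrt{15117}$ ($C = 72 - 9 \sqrt{10892 + 4225} = 72 - 9 \sqrt{15117} \approx -1034.6$)
$F{\left(s,c \right)} = \frac{1}{66 + s}$
$\left(-12982 + C\right) \left(F{\left(\frac{1}{-143 - 78},-25 \right)} - 6160\right) = \left(-12982 + \left(72 - 9 \sqrt{15117}\right)\right) \left(\frac{1}{66 + \frac{1}{-143 - 78}} - 6160\right) = \left(-12910 - 9 \sqrt{15117}\right) \left(\frac{1}{66 + \frac{1}{-221}} - 6160\right) = \left(-12910 - 9 \sqrt{15117}\right) \left(\frac{1}{66 - \frac{1}{221}} - 6160\right) = \left(-12910 - 9 \sqrt{15117}\right) \left(\frac{1}{\frac{14585}{221}} - 6160\right) = \left(-12910 - 9 \sqrt{15117}\right) \left(\frac{221}{14585} - 6160\right) = \left(-12910 - 9 \sqrt{15117}\right) \left(- \frac{89843379}{14585}\right) = \frac{231975604578}{2917} + \frac{808590411 \sqrt{15117}}{14585}$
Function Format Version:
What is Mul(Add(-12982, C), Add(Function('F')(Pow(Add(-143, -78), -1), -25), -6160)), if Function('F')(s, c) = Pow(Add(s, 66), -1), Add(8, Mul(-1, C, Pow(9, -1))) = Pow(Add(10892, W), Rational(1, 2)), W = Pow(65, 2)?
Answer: Add(Rational(231975604578, 2917), Mul(Rational(808590411, 14585), Pow(15117, Rational(1, 2)))) ≈ 8.6342e+7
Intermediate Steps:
W = 4225
C = Add(72, Mul(-9, Pow(15117, Rational(1, 2)))) (C = Add(72, Mul(-9, Pow(Add(10892, 4225), Rational(1, 2)))) = Add(72, Mul(-9, Pow(15117, Rational(1, 2)))) ≈ -1034.6)
Function('F')(s, c) = Pow(Add(66, s), -1)
Mul(Add(-12982, C), Add(Function('F')(Pow(Add(-143, -78), -1), -25), -6160)) = Mul(Add(-12982, Add(72, Mul(-9, Pow(15117, Rational(1, 2))))), Add(Pow(Add(66, Pow(Add(-143, -78), -1)), -1), -6160)) = Mul(Add(-12910, Mul(-9, Pow(15117, Rational(1, 2)))), Add(Pow(Add(66, Pow(-221, -1)), -1), -6160)) = Mul(Add(-12910, Mul(-9, Pow(15117, Rational(1, 2)))), Add(Pow(Add(66, Rational(-1, 221)), -1), -6160)) = Mul(Add(-12910, Mul(-9, Pow(15117, Rational(1, 2)))), Add(Pow(Rational(14585, 221), -1), -6160)) = Mul(Add(-12910, Mul(-9, Pow(15117, Rational(1, 2)))), Add(Rational(221, 14585), -6160)) = Mul(Add(-12910, Mul(-9, Pow(15117, Rational(1, 2)))), Rational(-89843379, 14585)) = Add(Rational(231975604578, 2917), Mul(Rational(808590411, 14585), Pow(15117, Rational(1, 2))))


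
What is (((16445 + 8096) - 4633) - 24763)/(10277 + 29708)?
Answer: -971/7997 ≈ -0.12142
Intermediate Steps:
(((16445 + 8096) - 4633) - 24763)/(10277 + 29708) = ((24541 - 4633) - 24763)/39985 = (19908 - 24763)*(1/39985) = -4855*1/39985 = -971/7997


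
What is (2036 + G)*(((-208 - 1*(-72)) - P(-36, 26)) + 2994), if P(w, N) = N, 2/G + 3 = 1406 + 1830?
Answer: 18641328480/3233 ≈ 5.7660e+6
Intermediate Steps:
G = 2/3233 (G = 2/(-3 + (1406 + 1830)) = 2/(-3 + 3236) = 2/3233 ≈ 0.00061862)
(2036 + G)*(((-208 - 1*(-72)) - P(-36, 26)) + 2994) = (2036 + 2/3233)*(((-208 - 1*(-72)) - 1*26) + 2994) = 6582390*(((-208 + 72) - 26) + 2994)/3233 = 6582390*((-136 - 26) + 2994)/3233 = 6582390*(-162 + 2994)/3233 = (6582390/3233)*2832 = 18641328480/3233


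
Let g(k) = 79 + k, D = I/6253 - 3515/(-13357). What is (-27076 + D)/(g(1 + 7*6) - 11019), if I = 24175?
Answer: 3216327742/1294639879 ≈ 2.4843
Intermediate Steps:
D = 490590/118807 (D = 24175/6253 - 3515/(-13357) = 24175*(1/6253) - 3515*(-1/13357) = 24175/6253 + 5/19 = 490590/118807 ≈ 4.1293)
(-27076 + D)/(g(1 + 7*6) - 11019) = (-27076 + 490590/118807)/((79 + (1 + 7*6)) - 11019) = -3216327742/(118807*((79 + (1 + 42)) - 11019)) = -3216327742/(118807*((79 + 43) - 11019)) = -3216327742/(118807*(122 - 11019)) = -3216327742/118807/(-10897) = -3216327742/118807*(-1/10897) = 3216327742/1294639879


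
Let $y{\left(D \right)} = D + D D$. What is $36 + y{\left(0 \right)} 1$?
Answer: $36$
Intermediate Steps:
$y{\left(D \right)} = D + D^{2}$
$36 + y{\left(0 \right)} 1 = 36 + 0 \left(1 + 0\right) 1 = 36 + 0 \cdot 1 \cdot 1 = 36 + 0 \cdot 1 = 36 + 0 = 36$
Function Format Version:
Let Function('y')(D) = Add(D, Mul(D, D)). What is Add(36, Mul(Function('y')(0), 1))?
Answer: 36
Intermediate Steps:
Function('y')(D) = Add(D, Pow(D, 2))
Add(36, Mul(Function('y')(0), 1)) = Add(36, Mul(Mul(0, Add(1, 0)), 1)) = Add(36, Mul(Mul(0, 1), 1)) = Add(36, Mul(0, 1)) = Add(36, 0) = 36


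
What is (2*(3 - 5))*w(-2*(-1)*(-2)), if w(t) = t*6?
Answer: 96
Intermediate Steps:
w(t) = 6*t
(2*(3 - 5))*w(-2*(-1)*(-2)) = (2*(3 - 5))*(6*(-2*(-1)*(-2))) = (2*(-2))*(6*(2*(-2))) = -24*(-4) = -4*(-24) = 96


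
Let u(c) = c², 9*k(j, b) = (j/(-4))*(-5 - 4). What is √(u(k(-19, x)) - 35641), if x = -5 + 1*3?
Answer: I*√569895/4 ≈ 188.73*I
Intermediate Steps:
x = -2 (x = -5 + 3 = -2)
k(j, b) = j/4 (k(j, b) = ((j/(-4))*(-5 - 4))/9 = ((j*(-¼))*(-9))/9 = (-j/4*(-9))/9 = (9*j/4)/9 = j/4)
√(u(k(-19, x)) - 35641) = √(((¼)*(-19))² - 35641) = √((-19/4)² - 35641) = √(361/16 - 35641) = √(-569895/16) = I*√569895/4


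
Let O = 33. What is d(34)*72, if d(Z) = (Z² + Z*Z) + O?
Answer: 168840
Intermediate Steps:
d(Z) = 33 + 2*Z² (d(Z) = (Z² + Z*Z) + 33 = (Z² + Z²) + 33 = 2*Z² + 33 = 33 + 2*Z²)
d(34)*72 = (33 + 2*34²)*72 = (33 + 2*1156)*72 = (33 + 2312)*72 = 2345*72 = 168840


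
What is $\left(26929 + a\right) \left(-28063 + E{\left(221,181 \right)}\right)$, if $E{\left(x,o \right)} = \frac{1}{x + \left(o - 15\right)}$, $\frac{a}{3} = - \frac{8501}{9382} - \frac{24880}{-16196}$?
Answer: $- \frac{5555318218390104050}{7350623433} \approx -7.5576 \cdot 10^{8}$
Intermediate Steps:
$a = \frac{71806473}{37987718}$ ($a = 3 \left(- \frac{8501}{9382} - \frac{24880}{-16196}\right) = 3 \left(\left(-8501\right) \frac{1}{9382} - - \frac{6220}{4049}\right) = 3 \left(- \frac{8501}{9382} + \frac{6220}{4049}\right) = 3 \cdot \frac{23935491}{37987718} = \frac{71806473}{37987718} \approx 1.8903$)
$E{\left(x,o \right)} = \frac{1}{-15 + o + x}$ ($E{\left(x,o \right)} = \frac{1}{x + \left(o - 15\right)} = \frac{1}{x + \left(-15 + o\right)} = \frac{1}{-15 + o + x}$)
$\left(26929 + a\right) \left(-28063 + E{\left(221,181 \right)}\right) = \left(26929 + \frac{71806473}{37987718}\right) \left(-28063 + \frac{1}{-15 + 181 + 221}\right) = \frac{1023043064495 \left(-28063 + \frac{1}{387}\right)}{37987718} = \frac{1023043064495}{37987718} \left(- \frac{10860380}{387}\right) = - \frac{5555318218390104050}{7350623433}$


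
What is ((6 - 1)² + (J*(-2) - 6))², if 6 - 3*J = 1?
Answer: 2209/9 ≈ 245.44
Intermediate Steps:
J = 5/3 (J = 2 - ⅓*1 = 2 - ⅓ = 5/3 ≈ 1.6667)
((6 - 1)² + (J*(-2) - 6))² = ((6 - 1)² + ((5/3)*(-2) - 6))² = (5² + (-10/3 - 6))² = (25 - 28/3)² = (47/3)² = 2209/9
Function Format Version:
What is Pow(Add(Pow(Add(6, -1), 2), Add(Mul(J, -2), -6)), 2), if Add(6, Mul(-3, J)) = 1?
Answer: Rational(2209, 9) ≈ 245.44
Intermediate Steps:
J = Rational(5, 3) (J = Add(2, Mul(Rational(-1, 3), 1)) = Add(2, Rational(-1, 3)) = Rational(5, 3) ≈ 1.6667)
Pow(Add(Pow(Add(6, -1), 2), Add(Mul(J, -2), -6)), 2) = Pow(Add(Pow(Add(6, -1), 2), Add(Mul(Rational(5, 3), -2), -6)), 2) = Pow(Add(Pow(5, 2), Add(Rational(-10, 3), -6)), 2) = Pow(Add(25, Rational(-28, 3)), 2) = Pow(Rational(47, 3), 2) = Rational(2209, 9)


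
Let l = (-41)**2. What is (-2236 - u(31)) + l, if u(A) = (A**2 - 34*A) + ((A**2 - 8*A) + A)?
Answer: -1206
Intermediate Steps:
u(A) = -41*A + 2*A**2 (u(A) = (A**2 - 34*A) + (A**2 - 7*A) = -41*A + 2*A**2)
l = 1681
(-2236 - u(31)) + l = (-2236 - 31*(-41 + 2*31)) + 1681 = (-2236 - 31*(-41 + 62)) + 1681 = (-2236 - 31*21) + 1681 = (-2236 - 1*651) + 1681 = (-2236 - 651) + 1681 = -2887 + 1681 = -1206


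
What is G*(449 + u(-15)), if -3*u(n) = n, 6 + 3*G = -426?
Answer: -65376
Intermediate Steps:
G = -144 (G = -2 + (⅓)*(-426) = -2 - 142 = -144)
u(n) = -n/3
G*(449 + u(-15)) = -144*(449 - ⅓*(-15)) = -144*(449 + 5) = -144*454 = -65376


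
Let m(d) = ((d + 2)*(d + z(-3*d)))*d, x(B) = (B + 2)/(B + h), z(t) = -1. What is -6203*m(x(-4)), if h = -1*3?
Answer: 992480/343 ≈ 2893.5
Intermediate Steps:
h = -3
x(B) = (2 + B)/(-3 + B) (x(B) = (B + 2)/(B - 3) = (2 + B)/(-3 + B))
m(d) = d*(-1 + d)*(2 + d) (m(d) = ((d + 2)*(d - 1))*d = ((2 + d)*(-1 + d))*d = ((-1 + d)*(2 + d))*d = d*(-1 + d)*(2 + d))
-6203*m(x(-4)) = -6203*(2 - 4)/(-3 - 4)*(-2 + (2 - 4)/(-3 - 4) + ((2 - 4)/(-3 - 4))²) = -6203*-2/(-7)*(-2 - 2/(-7) + (-2/(-7))²) = -6203*(-⅐*(-2))*(-2 - ⅐*(-2) + (-⅐*(-2))²) = -12406*(-2 + 2/7 + (2/7)²)/7 = -12406*(-2 + 2/7 + 4/49)/7 = -12406*(-80)/(7*49) = -6203*(-160/343) = 992480/343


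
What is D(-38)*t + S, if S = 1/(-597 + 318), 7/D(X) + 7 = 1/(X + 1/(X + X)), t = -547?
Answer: 3086272400/5663421 ≈ 544.95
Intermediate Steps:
D(X) = 7/(-7 + 1/(X + 1/(2*X))) (D(X) = 7/(-7 + 1/(X + 1/(X + X))) = 7/(-7 + 1/(X + 1/(2*X))))
S = -1/279 (S = 1/(-279) = -1/279 ≈ -0.0035842)
D(-38)*t + S = (7*(-1 - 2*(-38)**2)/(7 - 2*(-38) + 14*(-38)**2))*(-547) - 1/279 = (7*(-1 - 2*1444)/(7 + 76 + 14*1444))*(-547) - 1/279 = (7*(-1 - 2888)/(7 + 76 + 20216))*(-547) - 1/279 = (7*(-2889)/20299)*(-547) - 1/279 = (7*(1/20299)*(-2889))*(-547) - 1/279 = -20223/20299*(-547) - 1/279 = 11061981/20299 - 1/279 = 3086272400/5663421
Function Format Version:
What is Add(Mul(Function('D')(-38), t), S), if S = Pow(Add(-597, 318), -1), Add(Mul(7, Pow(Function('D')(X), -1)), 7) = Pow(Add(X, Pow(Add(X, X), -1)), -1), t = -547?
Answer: Rational(3086272400, 5663421) ≈ 544.95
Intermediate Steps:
Function('D')(X) = Mul(7, Pow(Add(-7, Pow(Add(X, Mul(Rational(1, 2), Pow(X, -1))), -1)), -1)) (Function('D')(X) = Mul(7, Pow(Add(-7, Pow(Add(X, Pow(Add(X, X), -1)), -1)), -1)) = Mul(7, Pow(Add(-7, Pow(Add(X, Pow(Mul(2, X), -1)), -1)), -1)) = Mul(7, Pow(Add(-7, Pow(Add(X, Mul(Rational(1, 2), Pow(X, -1))), -1)), -1)))
S = Rational(-1, 279) (S = Pow(-279, -1) = Rational(-1, 279) ≈ -0.0035842)
Add(Mul(Function('D')(-38), t), S) = Add(Mul(Mul(7, Pow(Add(7, Mul(-2, -38), Mul(14, Pow(-38, 2))), -1), Add(-1, Mul(-2, Pow(-38, 2)))), -547), Rational(-1, 279)) = Add(Mul(Mul(7, Pow(Add(7, 76, Mul(14, 1444)), -1), Add(-1, Mul(-2, 1444))), -547), Rational(-1, 279)) = Add(Mul(Mul(7, Pow(Add(7, 76, 20216), -1), Add(-1, -2888)), -547), Rational(-1, 279)) = Add(Mul(Mul(7, Pow(20299, -1), -2889), -547), Rational(-1, 279)) = Add(Mul(Mul(7, Rational(1, 20299), -2889), -547), Rational(-1, 279)) = Add(Mul(Rational(-20223, 20299), -547), Rational(-1, 279)) = Add(Rational(11061981, 20299), Rational(-1, 279)) = Rational(3086272400, 5663421)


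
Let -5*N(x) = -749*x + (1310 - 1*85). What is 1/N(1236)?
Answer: 5/924539 ≈ 5.4081e-6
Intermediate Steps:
N(x) = -245 + 749*x/5 (N(x) = -(-749*x + (1310 - 1*85))/5 = -(-749*x + (1310 - 85))/5 = -(-749*x + 1225)/5 = -(1225 - 749*x)/5 = -245 + 749*x/5)
1/N(1236) = 1/(-245 + (749/5)*1236) = 1/(-245 + 925764/5) = 1/(924539/5) = 5/924539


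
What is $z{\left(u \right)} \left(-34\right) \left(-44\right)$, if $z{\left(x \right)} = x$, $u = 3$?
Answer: $4488$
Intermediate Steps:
$z{\left(u \right)} \left(-34\right) \left(-44\right) = 3 \left(-34\right) \left(-44\right) = \left(-102\right) \left(-44\right) = 4488$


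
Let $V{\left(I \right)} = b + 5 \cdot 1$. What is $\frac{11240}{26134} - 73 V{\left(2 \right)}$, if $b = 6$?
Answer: $- \frac{10487181}{13067} \approx -802.57$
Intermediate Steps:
$V{\left(I \right)} = 11$ ($V{\left(I \right)} = 6 + 5 \cdot 1 = 6 + 5 = 11$)
$\frac{11240}{26134} - 73 V{\left(2 \right)} = \frac{11240}{26134} - 803 = 11240 \cdot \frac{1}{26134} - 803 = \frac{5620}{13067} - 803 = - \frac{10487181}{13067}$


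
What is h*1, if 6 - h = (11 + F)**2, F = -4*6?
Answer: -163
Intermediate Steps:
F = -24
h = -163 (h = 6 - (11 - 24)**2 = 6 - 1*(-13)**2 = 6 - 1*169 = 6 - 169 = -163)
h*1 = -163*1 = -163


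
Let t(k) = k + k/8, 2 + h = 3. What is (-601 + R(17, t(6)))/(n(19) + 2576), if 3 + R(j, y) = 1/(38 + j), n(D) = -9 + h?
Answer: -11073/47080 ≈ -0.23520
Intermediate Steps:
h = 1 (h = -2 + 3 = 1)
n(D) = -8 (n(D) = -9 + 1 = -8)
t(k) = 9*k/8 (t(k) = k + k*(⅛) = k + k/8 = 9*k/8)
R(j, y) = -3 + 1/(38 + j)
(-601 + R(17, t(6)))/(n(19) + 2576) = (-601 + (-113 - 3*17)/(38 + 17))/(-8 + 2576) = (-601 + (-113 - 51)/55)/2568 = (-601 + (1/55)*(-164))*(1/2568) = (-601 - 164/55)*(1/2568) = -33219/55*1/2568 = -11073/47080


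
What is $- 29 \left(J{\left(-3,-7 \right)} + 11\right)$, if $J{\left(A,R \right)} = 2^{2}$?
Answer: $-435$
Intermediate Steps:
$J{\left(A,R \right)} = 4$
$- 29 \left(J{\left(-3,-7 \right)} + 11\right) = - 29 \left(4 + 11\right) = \left(-29\right) 15 = -435$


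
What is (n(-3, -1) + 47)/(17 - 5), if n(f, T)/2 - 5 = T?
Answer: 55/12 ≈ 4.5833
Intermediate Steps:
n(f, T) = 10 + 2*T
(n(-3, -1) + 47)/(17 - 5) = ((10 + 2*(-1)) + 47)/(17 - 5) = ((10 - 2) + 47)/12 = (8 + 47)/12 = (1/12)*55 = 55/12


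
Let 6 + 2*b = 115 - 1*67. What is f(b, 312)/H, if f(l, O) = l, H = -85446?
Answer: -7/28482 ≈ -0.00024577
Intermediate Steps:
b = 21 (b = -3 + (115 - 1*67)/2 = -3 + (115 - 67)/2 = -3 + (½)*48 = -3 + 24 = 21)
f(b, 312)/H = 21/(-85446) = 21*(-1/85446) = -7/28482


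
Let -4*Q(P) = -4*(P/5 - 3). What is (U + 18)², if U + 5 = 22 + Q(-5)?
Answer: 961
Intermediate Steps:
Q(P) = -3 + P/5 (Q(P) = -(-1)*(P/5 - 3) = -(-1)*(-3 + P/5) = -(12 - 4*P/5)/4 = -3 + P/5)
U = 13 (U = -5 + (22 + (-3 + (⅕)*(-5))) = -5 + (22 + (-3 - 1)) = -5 + (22 - 4) = -5 + 18 = 13)
(U + 18)² = (13 + 18)² = 31² = 961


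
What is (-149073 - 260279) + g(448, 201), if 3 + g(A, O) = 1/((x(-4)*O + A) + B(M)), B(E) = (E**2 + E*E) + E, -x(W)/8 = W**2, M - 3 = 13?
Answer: -10132354961/24752 ≈ -4.0936e+5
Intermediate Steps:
M = 16 (M = 3 + 13 = 16)
x(W) = -8*W**2
B(E) = E + 2*E**2 (B(E) = (E**2 + E**2) + E = 2*E**2 + E = E + 2*E**2)
g(A, O) = -3 + 1/(528 + A - 128*O) (g(A, O) = -3 + 1/(((-8*(-4)**2)*O + A) + 16*(1 + 2*16)) = -3 + 1/(((-8*16)*O + A) + 16*(1 + 32)) = -3 + 1/((-128*O + A) + 16*33) = -3 + 1/((A - 128*O) + 528) = -3 + 1/(528 + A - 128*O))
(-149073 - 260279) + g(448, 201) = (-149073 - 260279) + (-1583 - 3*448 + 384*201)/(528 + 448 - 128*201) = -409352 + (-1583 - 1344 + 77184)/(528 + 448 - 25728) = -409352 + 74257/(-24752) = -409352 - 1/24752*74257 = -409352 - 74257/24752 = -10132354961/24752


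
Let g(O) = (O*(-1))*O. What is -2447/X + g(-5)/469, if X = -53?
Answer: 1146318/24857 ≈ 46.117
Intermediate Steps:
g(O) = -O**2 (g(O) = (-O)*O = -O**2)
-2447/X + g(-5)/469 = -2447/(-53) - 1*(-5)**2/469 = -2447*(-1/53) - 1*25*(1/469) = 2447/53 - 25*1/469 = 2447/53 - 25/469 = 1146318/24857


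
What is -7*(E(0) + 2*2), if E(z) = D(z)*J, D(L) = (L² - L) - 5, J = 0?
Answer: -28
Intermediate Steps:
D(L) = -5 + L² - L
E(z) = 0 (E(z) = (-5 + z² - z)*0 = 0)
-7*(E(0) + 2*2) = -7*(0 + 2*2) = -7*(0 + 4) = -7*4 = -28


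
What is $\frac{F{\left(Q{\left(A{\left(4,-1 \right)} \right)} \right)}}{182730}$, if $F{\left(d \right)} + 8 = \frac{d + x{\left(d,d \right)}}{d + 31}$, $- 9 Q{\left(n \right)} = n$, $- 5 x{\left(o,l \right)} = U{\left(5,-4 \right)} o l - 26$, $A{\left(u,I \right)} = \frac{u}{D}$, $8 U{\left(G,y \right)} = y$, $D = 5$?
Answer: $- \frac{1226021}{28594960875} \approx -4.2875 \cdot 10^{-5}$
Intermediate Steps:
$U{\left(G,y \right)} = \frac{y}{8}$
$A{\left(u,I \right)} = \frac{u}{5}$
$x{\left(o,l \right)} = \frac{26}{5} + \frac{l o}{10}$ ($x{\left(o,l \right)} = - \frac{\frac{1}{8} \left(-4\right) o l - 26}{5} = - \frac{- \frac{o}{2} l - 26}{5} = - \frac{- \frac{l o}{2} - 26}{5} = - \frac{-26 - \frac{l o}{2}}{5} = \frac{26}{5} + \frac{l o}{10}$)
$Q{\left(n \right)} = - \frac{n}{9}$
$F{\left(d \right)} = -8 + \frac{\frac{26}{5} + d + \frac{d^{2}}{10}}{31 + d}$ ($F{\left(d \right)} = -8 + \frac{d + \left(\frac{26}{5} + \frac{d d}{10}\right)}{d + 31} = -8 + \frac{d + \left(\frac{26}{5} + \frac{d^{2}}{10}\right)}{31 + d} = -8 + \frac{\frac{26}{5} + d + \frac{d^{2}}{10}}{31 + d}$)
$\frac{F{\left(Q{\left(A{\left(4,-1 \right)} \right)} \right)}}{182730} = \frac{\frac{1}{10} \frac{1}{31 - \frac{\frac{1}{5} \cdot 4}{9}} \left(-2428 + \left(- \frac{\frac{1}{5} \cdot 4}{9}\right)^{2} - 70 \left(- \frac{\frac{1}{5} \cdot 4}{9}\right)\right)}{182730} = \frac{-2428 + \left(\left(- \frac{1}{9}\right) \frac{4}{5}\right)^{2} - 70 \left(\left(- \frac{1}{9}\right) \frac{4}{5}\right)}{10 \left(31 - \frac{4}{45}\right)} \frac{1}{182730} = \frac{-2428 + \left(- \frac{4}{45}\right)^{2} - - \frac{56}{9}}{10 \left(31 - \frac{4}{45}\right)} \frac{1}{182730} = \frac{-2428 + \frac{16}{2025} + \frac{56}{9}}{10 \cdot \frac{1391}{45}} \cdot \frac{1}{182730} = \frac{1}{10} \cdot \frac{45}{1391} \left(- \frac{4904084}{2025}\right) \frac{1}{182730} = \left(- \frac{2452042}{312975}\right) \frac{1}{182730} = - \frac{1226021}{28594960875}$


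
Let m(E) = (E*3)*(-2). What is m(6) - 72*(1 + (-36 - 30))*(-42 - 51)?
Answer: -435276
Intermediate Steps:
m(E) = -6*E (m(E) = (3*E)*(-2) = -6*E)
m(6) - 72*(1 + (-36 - 30))*(-42 - 51) = -6*6 - 72*(1 + (-36 - 30))*(-42 - 51) = -36 - 72*(1 - 66)*(-93) = -36 - (-4680)*(-93) = -36 - 72*6045 = -36 - 435240 = -435276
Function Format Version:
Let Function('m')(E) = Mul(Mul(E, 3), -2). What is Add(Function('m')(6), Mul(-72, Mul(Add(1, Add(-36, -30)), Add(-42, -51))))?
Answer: -435276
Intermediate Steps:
Function('m')(E) = Mul(-6, E) (Function('m')(E) = Mul(Mul(3, E), -2) = Mul(-6, E))
Add(Function('m')(6), Mul(-72, Mul(Add(1, Add(-36, -30)), Add(-42, -51)))) = Add(Mul(-6, 6), Mul(-72, Mul(Add(1, Add(-36, -30)), Add(-42, -51)))) = Add(-36, Mul(-72, Mul(Add(1, -66), -93))) = Add(-36, Mul(-72, Mul(-65, -93))) = Add(-36, Mul(-72, 6045)) = Add(-36, -435240) = -435276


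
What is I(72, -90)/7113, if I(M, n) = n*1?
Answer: -30/2371 ≈ -0.012653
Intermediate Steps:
I(M, n) = n
I(72, -90)/7113 = -90/7113 = -90*1/7113 = -30/2371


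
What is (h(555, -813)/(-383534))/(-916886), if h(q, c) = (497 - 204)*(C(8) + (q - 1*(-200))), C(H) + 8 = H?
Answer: 221215/351656955124 ≈ 6.2906e-7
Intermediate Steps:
C(H) = -8 + H
h(q, c) = 58600 + 293*q (h(q, c) = (497 - 204)*((-8 + 8) + (q - 1*(-200))) = 293*(0 + (q + 200)) = 293*(0 + (200 + q)) = 293*(200 + q) = 58600 + 293*q)
(h(555, -813)/(-383534))/(-916886) = ((58600 + 293*555)/(-383534))/(-916886) = ((58600 + 162615)*(-1/383534))*(-1/916886) = (221215*(-1/383534))*(-1/916886) = -221215/383534*(-1/916886) = 221215/351656955124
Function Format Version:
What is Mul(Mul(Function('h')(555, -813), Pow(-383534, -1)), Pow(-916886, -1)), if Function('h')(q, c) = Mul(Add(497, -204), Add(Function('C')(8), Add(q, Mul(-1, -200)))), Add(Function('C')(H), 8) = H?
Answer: Rational(221215, 351656955124) ≈ 6.2906e-7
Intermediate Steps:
Function('C')(H) = Add(-8, H)
Function('h')(q, c) = Add(58600, Mul(293, q)) (Function('h')(q, c) = Mul(Add(497, -204), Add(Add(-8, 8), Add(q, Mul(-1, -200)))) = Mul(293, Add(0, Add(q, 200))) = Mul(293, Add(0, Add(200, q))) = Mul(293, Add(200, q)) = Add(58600, Mul(293, q)))
Mul(Mul(Function('h')(555, -813), Pow(-383534, -1)), Pow(-916886, -1)) = Mul(Mul(Add(58600, Mul(293, 555)), Pow(-383534, -1)), Pow(-916886, -1)) = Mul(Mul(Add(58600, 162615), Rational(-1, 383534)), Rational(-1, 916886)) = Mul(Mul(221215, Rational(-1, 383534)), Rational(-1, 916886)) = Mul(Rational(-221215, 383534), Rational(-1, 916886)) = Rational(221215, 351656955124)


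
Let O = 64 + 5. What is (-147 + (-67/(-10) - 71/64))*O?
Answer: -3122319/320 ≈ -9757.3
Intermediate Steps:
O = 69
(-147 + (-67/(-10) - 71/64))*O = (-147 + (-67/(-10) - 71/64))*69 = (-147 + (-67*(-1/10) - 71*1/64))*69 = (-147 + (67/10 - 71/64))*69 = (-147 + 1789/320)*69 = -45251/320*69 = -3122319/320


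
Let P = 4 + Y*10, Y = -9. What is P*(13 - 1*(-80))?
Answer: -7998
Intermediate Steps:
P = -86 (P = 4 - 9*10 = 4 - 90 = -86)
P*(13 - 1*(-80)) = -86*(13 - 1*(-80)) = -86*(13 + 80) = -86*93 = -7998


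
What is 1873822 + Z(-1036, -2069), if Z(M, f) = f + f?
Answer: 1869684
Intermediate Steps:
Z(M, f) = 2*f
1873822 + Z(-1036, -2069) = 1873822 + 2*(-2069) = 1873822 - 4138 = 1869684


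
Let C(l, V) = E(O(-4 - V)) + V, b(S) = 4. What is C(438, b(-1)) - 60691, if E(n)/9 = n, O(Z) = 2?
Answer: -60669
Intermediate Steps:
E(n) = 9*n
C(l, V) = 18 + V (C(l, V) = 9*2 + V = 18 + V)
C(438, b(-1)) - 60691 = (18 + 4) - 60691 = 22 - 60691 = -60669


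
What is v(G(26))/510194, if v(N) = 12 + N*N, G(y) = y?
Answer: 344/255097 ≈ 0.0013485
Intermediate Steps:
v(N) = 12 + N²
v(G(26))/510194 = (12 + 26²)/510194 = (12 + 676)*(1/510194) = 688*(1/510194) = 344/255097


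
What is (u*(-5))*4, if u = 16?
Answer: -320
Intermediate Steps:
(u*(-5))*4 = (16*(-5))*4 = -80*4 = -320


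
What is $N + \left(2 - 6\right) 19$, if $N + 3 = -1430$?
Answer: $-1509$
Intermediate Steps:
$N = -1433$ ($N = -3 - 1430 = -1433$)
$N + \left(2 - 6\right) 19 = -1433 + \left(2 - 6\right) 19 = -1433 - 76 = -1509$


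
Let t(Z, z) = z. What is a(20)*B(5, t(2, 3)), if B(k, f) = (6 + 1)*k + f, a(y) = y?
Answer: 760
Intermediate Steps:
B(k, f) = f + 7*k (B(k, f) = 7*k + f = f + 7*k)
a(20)*B(5, t(2, 3)) = 20*(3 + 7*5) = 20*(3 + 35) = 20*38 = 760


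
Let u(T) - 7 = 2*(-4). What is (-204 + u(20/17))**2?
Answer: 42025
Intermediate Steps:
u(T) = -1 (u(T) = 7 + 2*(-4) = 7 - 8 = -1)
(-204 + u(20/17))**2 = (-204 - 1)**2 = (-205)**2 = 42025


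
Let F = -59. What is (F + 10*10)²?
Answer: 1681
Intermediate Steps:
(F + 10*10)² = (-59 + 10*10)² = (-59 + 100)² = 41² = 1681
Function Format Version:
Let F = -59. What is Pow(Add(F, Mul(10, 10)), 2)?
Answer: 1681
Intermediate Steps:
Pow(Add(F, Mul(10, 10)), 2) = Pow(Add(-59, Mul(10, 10)), 2) = Pow(Add(-59, 100), 2) = Pow(41, 2) = 1681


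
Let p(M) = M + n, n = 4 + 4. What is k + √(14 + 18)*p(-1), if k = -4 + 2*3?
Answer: 2 + 28*√2 ≈ 41.598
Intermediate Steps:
n = 8
k = 2 (k = -4 + 6 = 2)
p(M) = 8 + M (p(M) = M + 8 = 8 + M)
k + √(14 + 18)*p(-1) = 2 + √(14 + 18)*(8 - 1) = 2 + √32*7 = 2 + (4*√2)*7 = 2 + 28*√2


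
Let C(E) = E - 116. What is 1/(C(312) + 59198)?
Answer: 1/59394 ≈ 1.6837e-5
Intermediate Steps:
C(E) = -116 + E
1/(C(312) + 59198) = 1/((-116 + 312) + 59198) = 1/(196 + 59198) = 1/59394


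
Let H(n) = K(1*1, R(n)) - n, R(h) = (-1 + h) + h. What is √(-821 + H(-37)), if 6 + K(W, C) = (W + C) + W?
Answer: I*√863 ≈ 29.377*I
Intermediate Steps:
R(h) = -1 + 2*h
K(W, C) = -6 + C + 2*W (K(W, C) = -6 + ((W + C) + W) = -6 + ((C + W) + W) = -6 + (C + 2*W) = -6 + C + 2*W)
H(n) = -5 + n (H(n) = (-6 + (-1 + 2*n) + 2*(1*1)) - n = (-6 + (-1 + 2*n) + 2*1) - n = (-6 + (-1 + 2*n) + 2) - n = (-5 + 2*n) - n = -5 + n)
√(-821 + H(-37)) = √(-821 + (-5 - 37)) = √(-821 - 42) = √(-863) = I*√863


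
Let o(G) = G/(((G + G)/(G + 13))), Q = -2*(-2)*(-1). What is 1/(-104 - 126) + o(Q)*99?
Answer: 51232/115 ≈ 445.50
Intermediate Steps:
Q = -4 (Q = 4*(-1) = -4)
o(G) = 13/2 + G/2 (o(G) = G/(((2*G)/(13 + G))) = G/((2*G/(13 + G))) = G*((13 + G)/(2*G)) = 13/2 + G/2)
1/(-104 - 126) + o(Q)*99 = 1/(-104 - 126) + (13/2 + (½)*(-4))*99 = 1/(-230) + (13/2 - 2)*99 = -1/230 + (9/2)*99 = -1/230 + 891/2 = 51232/115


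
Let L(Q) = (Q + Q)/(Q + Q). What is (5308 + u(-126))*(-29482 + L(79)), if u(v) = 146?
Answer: -160789374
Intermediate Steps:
L(Q) = 1 (L(Q) = (2*Q)/((2*Q)) = (2*Q)*(1/(2*Q)) = 1)
(5308 + u(-126))*(-29482 + L(79)) = (5308 + 146)*(-29482 + 1) = 5454*(-29481) = -160789374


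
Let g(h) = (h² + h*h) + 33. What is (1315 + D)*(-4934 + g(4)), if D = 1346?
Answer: -12956409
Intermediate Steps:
g(h) = 33 + 2*h² (g(h) = (h² + h²) + 33 = 2*h² + 33 = 33 + 2*h²)
(1315 + D)*(-4934 + g(4)) = (1315 + 1346)*(-4934 + (33 + 2*4²)) = 2661*(-4934 + (33 + 2*16)) = 2661*(-4934 + (33 + 32)) = 2661*(-4934 + 65) = 2661*(-4869) = -12956409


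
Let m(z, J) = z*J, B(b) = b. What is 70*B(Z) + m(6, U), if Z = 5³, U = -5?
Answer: 8720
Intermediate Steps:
Z = 125
m(z, J) = J*z
70*B(Z) + m(6, U) = 70*125 - 5*6 = 8750 - 30 = 8720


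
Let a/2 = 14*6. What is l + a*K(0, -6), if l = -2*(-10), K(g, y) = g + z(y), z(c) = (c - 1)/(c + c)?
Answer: 118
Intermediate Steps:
a = 168 (a = 2*(14*6) = 2*84 = 168)
z(c) = (-1 + c)/(2*c) (z(c) = (-1 + c)/((2*c)) = (-1 + c)*(1/(2*c)) = (-1 + c)/(2*c))
K(g, y) = g + (-1 + y)/(2*y)
l = 20
l + a*K(0, -6) = 20 + 168*(1/2 + 0 - 1/2/(-6)) = 20 + 168*(1/2 + 0 - 1/2*(-1/6)) = 20 + 168*(1/2 + 0 + 1/12) = 20 + 168*(7/12) = 20 + 98 = 118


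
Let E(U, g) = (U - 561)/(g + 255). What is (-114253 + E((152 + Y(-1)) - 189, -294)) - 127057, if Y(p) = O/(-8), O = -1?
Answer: -75283937/312 ≈ -2.4129e+5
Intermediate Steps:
Y(p) = ⅛ (Y(p) = -1/(-8) = -1*(-⅛) = ⅛)
E(U, g) = (-561 + U)/(255 + g)
(-114253 + E((152 + Y(-1)) - 189, -294)) - 127057 = (-114253 + (-561 + ((152 + ⅛) - 189))/(255 - 294)) - 127057 = (-114253 + (-561 + (1217/8 - 189))/(-39)) - 127057 = (-114253 - (-561 - 295/8)/39) - 127057 = (-114253 - 1/39*(-4783/8)) - 127057 = (-114253 + 4783/312) - 127057 = -35642153/312 - 127057 = -75283937/312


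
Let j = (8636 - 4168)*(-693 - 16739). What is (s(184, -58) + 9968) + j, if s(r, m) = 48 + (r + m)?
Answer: -77876034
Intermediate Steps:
s(r, m) = 48 + m + r (s(r, m) = 48 + (m + r) = 48 + m + r)
j = -77886176 (j = 4468*(-17432) = -77886176)
(s(184, -58) + 9968) + j = ((48 - 58 + 184) + 9968) - 77886176 = (174 + 9968) - 77886176 = 10142 - 77886176 = -77876034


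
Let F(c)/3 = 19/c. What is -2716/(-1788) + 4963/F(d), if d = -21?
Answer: -15516326/8493 ≈ -1827.0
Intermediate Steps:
F(c) = 57/c (F(c) = 3*(19/c) = 57/c)
-2716/(-1788) + 4963/F(d) = -2716/(-1788) + 4963/((57/(-21))) = -2716*(-1/1788) + 4963/((57*(-1/21))) = 679/447 + 4963/(-19/7) = 679/447 + 4963*(-7/19) = 679/447 - 34741/19 = -15516326/8493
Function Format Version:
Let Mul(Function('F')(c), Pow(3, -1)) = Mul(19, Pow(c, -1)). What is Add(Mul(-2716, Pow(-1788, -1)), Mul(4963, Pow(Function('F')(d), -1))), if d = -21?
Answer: Rational(-15516326, 8493) ≈ -1827.0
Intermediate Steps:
Function('F')(c) = Mul(57, Pow(c, -1)) (Function('F')(c) = Mul(3, Mul(19, Pow(c, -1))) = Mul(57, Pow(c, -1)))
Add(Mul(-2716, Pow(-1788, -1)), Mul(4963, Pow(Function('F')(d), -1))) = Add(Mul(-2716, Pow(-1788, -1)), Mul(4963, Pow(Mul(57, Pow(-21, -1)), -1))) = Add(Mul(-2716, Rational(-1, 1788)), Mul(4963, Pow(Mul(57, Rational(-1, 21)), -1))) = Add(Rational(679, 447), Mul(4963, Pow(Rational(-19, 7), -1))) = Add(Rational(679, 447), Mul(4963, Rational(-7, 19))) = Add(Rational(679, 447), Rational(-34741, 19)) = Rational(-15516326, 8493)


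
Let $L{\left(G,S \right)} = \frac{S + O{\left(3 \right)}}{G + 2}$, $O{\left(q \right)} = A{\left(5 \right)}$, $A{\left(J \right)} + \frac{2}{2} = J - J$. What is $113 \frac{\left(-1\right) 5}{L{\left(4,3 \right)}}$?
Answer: $-1695$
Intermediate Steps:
$A{\left(J \right)} = -1$ ($A{\left(J \right)} = -1 + \left(J - J\right) = -1 + 0 = -1$)
$O{\left(q \right)} = -1$
$L{\left(G,S \right)} = \frac{-1 + S}{2 + G}$ ($L{\left(G,S \right)} = \frac{S - 1}{G + 2} = \frac{-1 + S}{2 + G}$)
$113 \frac{\left(-1\right) 5}{L{\left(4,3 \right)}} = 113 \frac{\left(-1\right) 5}{\frac{1}{2 + 4} \left(-1 + 3\right)} = 113 \left(- \frac{5}{\frac{1}{6} \cdot 2}\right) = 113 \left(- 5 \frac{1}{\frac{1}{3}}\right) = 113 \left(\left(-5\right) 3\right) = 113 \left(-15\right) = -1695$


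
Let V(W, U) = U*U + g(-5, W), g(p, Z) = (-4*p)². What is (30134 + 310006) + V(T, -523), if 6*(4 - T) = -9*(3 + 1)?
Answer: 614069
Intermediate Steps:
g(p, Z) = 16*p²
T = 10 (T = 4 - (-3)*(3 + 1)/2 = 4 - (-3)*4/2 = 4 - ⅙*(-36) = 4 + 6 = 10)
V(W, U) = 400 + U² (V(W, U) = U*U + 16*(-5)² = U² + 16*25 = U² + 400 = 400 + U²)
(30134 + 310006) + V(T, -523) = (30134 + 310006) + (400 + (-523)²) = 340140 + (400 + 273529) = 340140 + 273929 = 614069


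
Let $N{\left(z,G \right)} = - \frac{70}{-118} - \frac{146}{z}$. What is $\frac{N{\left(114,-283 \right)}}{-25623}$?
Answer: $\frac{2312}{86170149} \approx 2.6831 \cdot 10^{-5}$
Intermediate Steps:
$N{\left(z,G \right)} = \frac{35}{59} - \frac{146}{z}$ ($N{\left(z,G \right)} = \left(-70\right) \left(- \frac{1}{118}\right) - \frac{146}{z} = \frac{35}{59} - \frac{146}{z}$)
$\frac{N{\left(114,-283 \right)}}{-25623} = \frac{\frac{35}{59} - \frac{146}{114}}{-25623} = \left(\frac{35}{59} - \frac{73}{57}\right) \left(- \frac{1}{25623}\right) = \left(- \frac{2312}{3363}\right) \left(- \frac{1}{25623}\right) = \frac{2312}{86170149}$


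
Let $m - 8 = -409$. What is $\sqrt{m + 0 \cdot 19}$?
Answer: $i \sqrt{401} \approx 20.025 i$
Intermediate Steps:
$m = -401$ ($m = 8 - 409 = -401$)
$\sqrt{m + 0 \cdot 19} = \sqrt{-401 + 0 \cdot 19} = \sqrt{-401 + 0} = \sqrt{-401} = i \sqrt{401}$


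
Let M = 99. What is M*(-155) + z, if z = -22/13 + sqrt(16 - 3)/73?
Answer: -199507/13 + sqrt(13)/73 ≈ -15347.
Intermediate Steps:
z = -22/13 + sqrt(13)/73 (z = -22*1/13 + sqrt(13)*(1/73) = -22/13 + sqrt(13)/73 ≈ -1.6429)
M*(-155) + z = 99*(-155) + (-22/13 + sqrt(13)/73) = -15345 + (-22/13 + sqrt(13)/73) = -199507/13 + sqrt(13)/73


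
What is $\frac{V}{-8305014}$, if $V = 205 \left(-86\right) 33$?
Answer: $\frac{96965}{1384169} \approx 0.070053$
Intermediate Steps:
$V = -581790$ ($V = \left(-17630\right) 33 = -581790$)
$\frac{V}{-8305014} = - \frac{581790}{-8305014} = \left(-581790\right) \left(- \frac{1}{8305014}\right) = \frac{96965}{1384169}$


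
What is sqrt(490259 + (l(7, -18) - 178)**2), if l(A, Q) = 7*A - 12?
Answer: 2*sqrt(127535) ≈ 714.24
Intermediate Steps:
l(A, Q) = -12 + 7*A
sqrt(490259 + (l(7, -18) - 178)**2) = sqrt(490259 + ((-12 + 7*7) - 178)**2) = sqrt(490259 + ((-12 + 49) - 178)**2) = sqrt(490259 + (37 - 178)**2) = sqrt(490259 + (-141)**2) = sqrt(490259 + 19881) = sqrt(510140) = 2*sqrt(127535)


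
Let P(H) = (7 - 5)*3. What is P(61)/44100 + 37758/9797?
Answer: 277531097/72007950 ≈ 3.8542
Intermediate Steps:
P(H) = 6 (P(H) = 2*3 = 6)
P(61)/44100 + 37758/9797 = 6/44100 + 37758/9797 = 6*(1/44100) + 37758*(1/9797) = 1/7350 + 37758/9797 = 277531097/72007950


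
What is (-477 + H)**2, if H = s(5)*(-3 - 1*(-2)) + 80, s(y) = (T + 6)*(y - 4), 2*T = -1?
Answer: 648025/4 ≈ 1.6201e+5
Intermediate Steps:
T = -1/2 (T = (1/2)*(-1) = -1/2 ≈ -0.50000)
s(y) = -22 + 11*y/2 (s(y) = (-1/2 + 6)*(y - 4) = 11*(-4 + y)/2 = -22 + 11*y/2)
H = 149/2 (H = (-22 + (11/2)*5)*(-3 - 1*(-2)) + 80 = (-22 + 55/2)*(-3 + 2) + 80 = (11/2)*(-1) + 80 = -11/2 + 80 = 149/2 ≈ 74.500)
(-477 + H)**2 = (-477 + 149/2)**2 = (-805/2)**2 = 648025/4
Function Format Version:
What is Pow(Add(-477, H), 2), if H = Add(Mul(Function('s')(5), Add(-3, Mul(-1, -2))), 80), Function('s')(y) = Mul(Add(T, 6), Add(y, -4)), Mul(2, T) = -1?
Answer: Rational(648025, 4) ≈ 1.6201e+5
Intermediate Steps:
T = Rational(-1, 2) (T = Mul(Rational(1, 2), -1) = Rational(-1, 2) ≈ -0.50000)
Function('s')(y) = Add(-22, Mul(Rational(11, 2), y)) (Function('s')(y) = Mul(Add(Rational(-1, 2), 6), Add(y, -4)) = Mul(Rational(11, 2), Add(-4, y)) = Add(-22, Mul(Rational(11, 2), y)))
H = Rational(149, 2) (H = Add(Mul(Add(-22, Mul(Rational(11, 2), 5)), Add(-3, Mul(-1, -2))), 80) = Add(Mul(Add(-22, Rational(55, 2)), Add(-3, 2)), 80) = Add(Mul(Rational(11, 2), -1), 80) = Add(Rational(-11, 2), 80) = Rational(149, 2) ≈ 74.500)
Pow(Add(-477, H), 2) = Pow(Add(-477, Rational(149, 2)), 2) = Pow(Rational(-805, 2), 2) = Rational(648025, 4)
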